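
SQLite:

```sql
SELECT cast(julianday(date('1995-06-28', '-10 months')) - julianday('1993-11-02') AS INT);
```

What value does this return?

Adding -10 months to 1995-06-28 gives 1994-08-28.
28 days remain in November 1993 after the 2nd (30 − 2).
Full months from December 1993 through July 1994 contribute their day counts.
Then 28 days into August 1994.
Total: 28 + 31 + 31 + 28 + 31 + 30 + 31 + 30 + 31 + 28 = 299.

299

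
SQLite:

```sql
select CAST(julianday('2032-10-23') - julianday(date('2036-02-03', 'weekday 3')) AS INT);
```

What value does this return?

`weekday 3` advances to the next Wednesday; 2036-02-03 is a Sunday, so it moves forward to 2036-02-06.
8 days remain in October 2032 after the 23rd (31 − 23).
Full months from November 2032 through January 2036 contribute their day counts.
Then 6 days into February 2036.
Total: 8 + 30 + 31 + 31 + 28 + 31 + 30 + 31 + 30 + 31 + 31 + 30 + 31 + 30 + 31 + 31 + 28 + 31 + 30 + 31 + 30 + 31 + 31 + 30 + 31 + 30 + 31 + 31 + 28 + 31 + 30 + 31 + 30 + 31 + 31 + 30 + 31 + 30 + 31 + 31 + 6 = 1201.
The subtraction is earlier − later, so the result is −1201 → -1201.

-1201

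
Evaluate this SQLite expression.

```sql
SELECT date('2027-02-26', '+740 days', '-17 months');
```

Applying '+740 days' to 2027-02-26: counting 740 days forward gives 2029-03-07.
Adding -17 months to 2029-03-07 gives 2027-10-07.

2027-10-07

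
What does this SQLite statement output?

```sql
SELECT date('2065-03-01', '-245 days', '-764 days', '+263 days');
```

Applying '-245 days' to 2065-03-01: counting 245 days back gives 2064-06-29.
Applying '-764 days' to 2064-06-29: counting 764 days back gives 2062-05-27.
Applying '+263 days' to 2062-05-27: counting 263 days forward gives 2063-02-14.

2063-02-14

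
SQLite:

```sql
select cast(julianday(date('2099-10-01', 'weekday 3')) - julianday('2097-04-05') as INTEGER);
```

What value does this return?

915

`weekday 3` advances to the next Wednesday; 2099-10-01 is a Thursday, so it moves forward to 2099-10-07.
25 days remain in April 2097 after the 5th (30 − 5).
Full months from May 2097 through September 2099 contribute their day counts.
Then 7 days into October 2099.
Total: 25 + 31 + 30 + 31 + 31 + 30 + 31 + 30 + 31 + 31 + 28 + 31 + 30 + 31 + 30 + 31 + 31 + 30 + 31 + 30 + 31 + 31 + 28 + 31 + 30 + 31 + 30 + 31 + 31 + 30 + 7 = 915.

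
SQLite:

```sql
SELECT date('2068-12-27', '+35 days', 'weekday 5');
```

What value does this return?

2069-02-01

December 2068 has 31 days; 4 remain after the 27th, so 5 days reach 2069-01-01.
Advancing 30 more days within January lands on 2069-01-31.
`weekday 5` advances to the next Friday; 2069-01-31 is a Thursday, so it moves forward to 2069-02-01.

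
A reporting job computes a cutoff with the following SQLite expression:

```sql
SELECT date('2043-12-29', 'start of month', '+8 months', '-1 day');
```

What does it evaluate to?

`start of month` rewinds 2043-12-29 to 2043-12-01.
Adding +8 months to 2043-12-01 gives 2044-08-01.
Going back 1 day from 2044-08-01 reaches 2044-07-31 (last day of July, 31 days).

2044-07-31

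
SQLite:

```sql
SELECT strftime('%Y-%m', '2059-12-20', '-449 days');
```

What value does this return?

First apply '-449 days': 2059-12-20 → 2058-09-27.
`%Y-%m` extracts the year-month: 2058-09.

2058-09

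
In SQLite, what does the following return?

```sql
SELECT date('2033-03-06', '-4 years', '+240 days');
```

2029-11-01

Adding -4 years to 2033-03-06 gives 2029-03-06.
Applying '+240 days' to 2029-03-06: counting 240 days forward gives 2029-11-01.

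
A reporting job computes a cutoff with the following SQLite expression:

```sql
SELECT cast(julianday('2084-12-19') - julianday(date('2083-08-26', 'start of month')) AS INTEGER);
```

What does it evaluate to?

506

`start of month` rewinds 2083-08-26 to 2083-08-01.
30 days remain in August 2083 after the 1st (31 − 1).
Full months from September 2083 through November 2084 contribute their day counts.
Then 19 days into December 2084.
Total: 30 + 30 + 31 + 30 + 31 + 31 + 29 + 31 + 30 + 31 + 30 + 31 + 31 + 30 + 31 + 30 + 19 = 506.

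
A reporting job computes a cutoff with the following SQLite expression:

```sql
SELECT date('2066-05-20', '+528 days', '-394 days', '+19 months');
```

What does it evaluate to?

Applying '+528 days' to 2066-05-20: counting 528 days forward gives 2067-10-30.
Applying '-394 days' to 2067-10-30: counting 394 days back gives 2066-10-01.
Adding +19 months to 2066-10-01 gives 2068-05-01.

2068-05-01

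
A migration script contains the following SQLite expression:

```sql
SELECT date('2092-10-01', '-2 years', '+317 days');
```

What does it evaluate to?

2091-08-14

Adding -2 years to 2092-10-01 gives 2090-10-01.
Applying '+317 days' to 2090-10-01: counting 317 days forward gives 2091-08-14.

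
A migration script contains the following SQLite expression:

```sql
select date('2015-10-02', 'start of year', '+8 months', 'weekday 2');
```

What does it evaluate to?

2015-09-01

`start of year` rewinds 2015-10-02 to 2015-01-01.
Adding +8 months to 2015-01-01 gives 2015-09-01.
`weekday 2` advances to the next Tuesday; 2015-09-01 is already a Tuesday, so it stays at 2015-09-01.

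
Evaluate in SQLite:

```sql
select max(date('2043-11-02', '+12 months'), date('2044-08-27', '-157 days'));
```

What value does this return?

date('2043-11-02', '+12 months') → 2044-11-02.
date('2044-08-27', '-157 days') → 2044-03-23.
Later of the two is 2044-11-02.

2044-11-02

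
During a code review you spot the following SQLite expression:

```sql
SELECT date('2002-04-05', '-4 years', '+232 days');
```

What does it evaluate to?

1998-11-23

Adding -4 years to 2002-04-05 gives 1998-04-05.
Applying '+232 days' to 1998-04-05: counting 232 days forward gives 1998-11-23.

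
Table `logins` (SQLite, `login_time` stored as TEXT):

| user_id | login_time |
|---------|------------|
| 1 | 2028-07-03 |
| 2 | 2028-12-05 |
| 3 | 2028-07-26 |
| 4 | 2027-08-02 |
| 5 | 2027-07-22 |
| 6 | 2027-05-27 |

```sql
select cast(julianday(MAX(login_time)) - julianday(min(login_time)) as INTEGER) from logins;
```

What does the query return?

558

MIN = 2027-05-27, MAX = 2028-12-05.
4 days remain in May 2027 after the 27th (31 − 27).
Full months from June 2027 through November 2028 contribute their day counts.
Then 5 days into December 2028.
Total: 4 + 30 + 31 + 31 + 30 + 31 + 30 + 31 + 31 + 29 + 31 + 30 + 31 + 30 + 31 + 31 + 30 + 31 + 30 + 5 = 558.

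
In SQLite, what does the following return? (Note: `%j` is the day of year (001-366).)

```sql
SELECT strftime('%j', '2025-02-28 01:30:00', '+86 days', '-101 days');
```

First apply '+86 days', '-101 days': 2025-02-28 01:30:00 → 2025-02-13 01:30:00.
Day-of-year for 2025-02-13: days since 2025-01-01 inclusive = 44, zero-padded to 044.

044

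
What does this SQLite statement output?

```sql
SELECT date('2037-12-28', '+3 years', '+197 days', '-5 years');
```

Adding +3 years to 2037-12-28 gives 2040-12-28.
Applying '+197 days' to 2040-12-28: counting 197 days forward gives 2041-07-13.
Adding -5 years to 2041-07-13 gives 2036-07-13.

2036-07-13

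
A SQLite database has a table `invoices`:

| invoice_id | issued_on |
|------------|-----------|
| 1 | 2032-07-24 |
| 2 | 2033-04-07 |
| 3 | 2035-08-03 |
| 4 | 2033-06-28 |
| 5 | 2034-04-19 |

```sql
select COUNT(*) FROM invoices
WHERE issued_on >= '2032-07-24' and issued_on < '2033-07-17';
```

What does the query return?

Rows in [2032-07-24, 2033-07-17): 2032-07-24, 2033-04-07, 2033-06-28 → 3 rows.

3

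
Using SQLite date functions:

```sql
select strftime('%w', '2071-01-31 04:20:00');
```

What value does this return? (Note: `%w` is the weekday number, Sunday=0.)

2071-01-31 is a Saturday; with Sunday=0 that is 6.

6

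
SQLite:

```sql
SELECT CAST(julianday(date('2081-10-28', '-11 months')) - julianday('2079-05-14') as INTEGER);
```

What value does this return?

564

Adding -11 months to 2081-10-28 gives 2080-11-28.
17 days remain in May 2079 after the 14th (31 − 14).
Full months from June 2079 through October 2080 contribute their day counts.
Then 28 days into November 2080.
Total: 17 + 30 + 31 + 31 + 30 + 31 + 30 + 31 + 31 + 29 + 31 + 30 + 31 + 30 + 31 + 31 + 30 + 31 + 28 = 564.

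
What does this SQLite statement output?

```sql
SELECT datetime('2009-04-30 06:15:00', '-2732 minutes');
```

2009-04-28 08:43:00

2732 minutes = 45h 32m; -2732 minutes from 2009-04-30 06:15:00 is 2009-04-28 08:43:00 (crosses midnight).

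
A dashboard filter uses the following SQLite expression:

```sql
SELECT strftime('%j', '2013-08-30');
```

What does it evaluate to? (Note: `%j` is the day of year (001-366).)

242

Day-of-year for 2013-08-30: days since 2013-01-01 inclusive = 242, zero-padded to 242.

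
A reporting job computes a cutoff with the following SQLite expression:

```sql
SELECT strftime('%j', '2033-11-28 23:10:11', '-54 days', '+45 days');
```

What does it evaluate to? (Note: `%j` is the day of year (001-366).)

First apply '-54 days', '+45 days': 2033-11-28 23:10:11 → 2033-11-19 23:10:11.
Day-of-year for 2033-11-19: days since 2033-01-01 inclusive = 323, zero-padded to 323.

323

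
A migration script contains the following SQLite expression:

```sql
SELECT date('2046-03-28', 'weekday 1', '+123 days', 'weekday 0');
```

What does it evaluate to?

2046-08-05

`weekday 1` advances to the next Monday; 2046-03-28 is a Wednesday, so it moves forward to 2046-04-02.
Applying '+123 days' to 2046-04-02: counting 123 days forward gives 2046-08-03.
`weekday 0` advances to the next Sunday; 2046-08-03 is a Friday, so it moves forward to 2046-08-05.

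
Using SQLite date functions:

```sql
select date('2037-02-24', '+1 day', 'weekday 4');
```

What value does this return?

Advancing 1 more day within February lands on 2037-02-25.
`weekday 4` advances to the next Thursday; 2037-02-25 is a Wednesday, so it moves forward to 2037-02-26.

2037-02-26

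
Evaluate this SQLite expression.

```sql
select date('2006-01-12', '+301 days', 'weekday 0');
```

2006-11-12

Applying '+301 days' to 2006-01-12: counting 301 days forward gives 2006-11-09.
`weekday 0` advances to the next Sunday; 2006-11-09 is a Thursday, so it moves forward to 2006-11-12.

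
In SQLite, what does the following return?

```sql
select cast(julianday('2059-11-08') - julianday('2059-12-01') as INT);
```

22 days remain in November 2059 after the 8th (30 − 8).
Then 1 day into December 2059.
Total: 22 + 1 = 23.
The subtraction is earlier − later, so the result is −23 → -23.

-23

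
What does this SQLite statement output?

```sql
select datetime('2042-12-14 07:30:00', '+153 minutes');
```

2042-12-14 10:03:00

153 minutes = 2h 33m; +153 minutes from 2042-12-14 07:30:00 is 2042-12-14 10:03:00.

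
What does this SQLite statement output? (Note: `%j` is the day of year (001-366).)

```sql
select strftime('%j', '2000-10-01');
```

Day-of-year for 2000-10-01: days since 2000-01-01 inclusive = 275, zero-padded to 275.

275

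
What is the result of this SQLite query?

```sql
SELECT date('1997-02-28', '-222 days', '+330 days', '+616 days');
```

1999-02-22

Applying '-222 days' to 1997-02-28: counting 222 days back gives 1996-07-21.
Applying '+330 days' to 1996-07-21: counting 330 days forward gives 1997-06-16.
Applying '+616 days' to 1997-06-16: counting 616 days forward gives 1999-02-22.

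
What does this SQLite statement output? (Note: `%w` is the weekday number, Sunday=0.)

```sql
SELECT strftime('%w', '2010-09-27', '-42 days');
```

First apply '-42 days': 2010-09-27 → 2010-08-16.
2010-08-16 is a Monday; with Sunday=0 that is 1.

1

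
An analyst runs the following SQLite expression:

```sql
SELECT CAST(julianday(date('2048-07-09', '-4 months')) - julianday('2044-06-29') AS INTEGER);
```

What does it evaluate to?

Adding -4 months to 2048-07-09 gives 2048-03-09.
1 day remains in June 2044 after the 29th (30 − 29).
Full months from July 2044 through February 2048 contribute their day counts.
Then 9 days into March 2048.
Total: 1 + 31 + 31 + 30 + 31 + 30 + 31 + 31 + 28 + 31 + 30 + 31 + 30 + 31 + 31 + 30 + 31 + 30 + 31 + 31 + 28 + 31 + 30 + 31 + 30 + 31 + 31 + 30 + 31 + 30 + 31 + 31 + 28 + 31 + 30 + 31 + 30 + 31 + 31 + 30 + 31 + 30 + 31 + 31 + 29 + 9 = 1349.

1349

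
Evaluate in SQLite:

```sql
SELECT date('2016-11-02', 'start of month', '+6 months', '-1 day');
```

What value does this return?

2017-04-30

`start of month` rewinds 2016-11-02 to 2016-11-01.
Adding +6 months to 2016-11-01 gives 2017-05-01.
Going back 1 day from 2017-05-01 reaches 2017-04-30 (last day of April, 30 days).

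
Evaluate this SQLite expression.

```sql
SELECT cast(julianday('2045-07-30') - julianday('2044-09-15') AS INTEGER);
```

15 days remain in September 2044 after the 15th (30 − 15).
Full months from October 2044 through June 2045 contribute their day counts.
Then 30 days into July 2045.
Total: 15 + 31 + 30 + 31 + 31 + 28 + 31 + 30 + 31 + 30 + 30 = 318.

318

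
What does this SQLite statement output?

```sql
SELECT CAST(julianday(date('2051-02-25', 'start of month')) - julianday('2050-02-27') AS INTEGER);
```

`start of month` rewinds 2051-02-25 to 2051-02-01.
1 day remains in February 2050 after the 27th (28 − 27).
Full months from March 2050 through January 2051 contribute their day counts.
Then 1 day into February 2051.
Total: 1 + 31 + 30 + 31 + 30 + 31 + 31 + 30 + 31 + 30 + 31 + 31 + 1 = 339.

339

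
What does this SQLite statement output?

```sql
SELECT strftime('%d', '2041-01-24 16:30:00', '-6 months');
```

24

First apply '-6 months': 2041-01-24 16:30:00 → 2040-07-24 16:30:00.
`%d` extracts the 2-digit day of month: 24.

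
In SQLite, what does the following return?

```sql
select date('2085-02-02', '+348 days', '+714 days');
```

Applying '+348 days' to 2085-02-02: counting 348 days forward gives 2086-01-16.
Applying '+714 days' to 2086-01-16: counting 714 days forward gives 2087-12-31.

2087-12-31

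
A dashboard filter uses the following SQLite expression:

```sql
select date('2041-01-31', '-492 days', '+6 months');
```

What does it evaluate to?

Applying '-492 days' to 2041-01-31: counting 492 days back gives 2039-09-27.
Adding +6 months to 2039-09-27 gives 2040-03-27.

2040-03-27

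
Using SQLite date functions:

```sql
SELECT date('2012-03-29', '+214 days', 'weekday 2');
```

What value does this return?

Applying '+214 days' to 2012-03-29: counting 214 days forward gives 2012-10-29.
`weekday 2` advances to the next Tuesday; 2012-10-29 is a Monday, so it moves forward to 2012-10-30.

2012-10-30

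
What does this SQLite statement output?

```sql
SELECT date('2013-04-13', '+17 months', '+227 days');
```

Adding +17 months to 2013-04-13 gives 2014-09-13.
Applying '+227 days' to 2014-09-13: counting 227 days forward gives 2015-04-28.

2015-04-28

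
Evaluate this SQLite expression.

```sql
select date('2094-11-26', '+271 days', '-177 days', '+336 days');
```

2096-01-30

Applying '+271 days' to 2094-11-26: counting 271 days forward gives 2095-08-24.
Applying '-177 days' to 2095-08-24: counting 177 days back gives 2095-02-28.
Applying '+336 days' to 2095-02-28: counting 336 days forward gives 2096-01-30.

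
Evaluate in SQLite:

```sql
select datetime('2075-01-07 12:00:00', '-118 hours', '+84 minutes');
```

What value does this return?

2075-01-02 15:24:00

-118 hours from 2075-01-07 12:00:00 is 2075-01-02 14:00:00 (crosses midnight).
84 minutes = 1h 24m; +84 minutes from 2075-01-02 14:00:00 is 2075-01-02 15:24:00.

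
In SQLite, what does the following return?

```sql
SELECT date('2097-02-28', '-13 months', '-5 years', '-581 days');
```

2089-06-26

Adding -13 months to 2097-02-28 gives 2096-01-28.
Adding -5 years to 2096-01-28 gives 2091-01-28.
Applying '-581 days' to 2091-01-28: counting 581 days back gives 2089-06-26.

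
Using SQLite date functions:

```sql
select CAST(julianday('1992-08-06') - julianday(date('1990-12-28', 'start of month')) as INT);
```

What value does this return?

614

`start of month` rewinds 1990-12-28 to 1990-12-01.
30 days remain in December 1990 after the 1st (31 − 1).
Full months from January 1991 through July 1992 contribute their day counts.
Then 6 days into August 1992.
Total: 30 + 31 + 28 + 31 + 30 + 31 + 30 + 31 + 31 + 30 + 31 + 30 + 31 + 31 + 29 + 31 + 30 + 31 + 30 + 31 + 6 = 614.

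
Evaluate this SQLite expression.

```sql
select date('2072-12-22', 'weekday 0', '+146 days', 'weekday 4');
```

`weekday 0` advances to the next Sunday; 2072-12-22 is a Thursday, so it moves forward to 2072-12-25.
Applying '+146 days' to 2072-12-25: counting 146 days forward gives 2073-05-20.
`weekday 4` advances to the next Thursday; 2073-05-20 is a Saturday, so it moves forward to 2073-05-25.

2073-05-25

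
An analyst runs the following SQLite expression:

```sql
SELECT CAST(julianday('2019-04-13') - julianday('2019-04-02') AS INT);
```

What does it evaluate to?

11

Both dates are in April 2019: 13 − 2 = 11.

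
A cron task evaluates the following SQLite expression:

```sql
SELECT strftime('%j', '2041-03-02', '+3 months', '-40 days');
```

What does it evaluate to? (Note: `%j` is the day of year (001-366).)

First apply '+3 months', '-40 days': 2041-03-02 → 2041-04-23.
Day-of-year for 2041-04-23: days since 2041-01-01 inclusive = 113, zero-padded to 113.

113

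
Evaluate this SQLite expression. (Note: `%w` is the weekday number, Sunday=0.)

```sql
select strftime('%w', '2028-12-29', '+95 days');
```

2

First apply '+95 days': 2028-12-29 → 2029-04-03.
2029-04-03 is a Tuesday; with Sunday=0 that is 2.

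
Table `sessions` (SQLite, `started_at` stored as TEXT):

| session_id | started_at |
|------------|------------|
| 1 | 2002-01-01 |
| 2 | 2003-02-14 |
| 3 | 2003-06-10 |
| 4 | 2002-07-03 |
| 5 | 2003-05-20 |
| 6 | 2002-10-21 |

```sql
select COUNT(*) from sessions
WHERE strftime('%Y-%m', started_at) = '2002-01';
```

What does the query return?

Rows with year-month 2002-01: 2002-01-01 → 1.

1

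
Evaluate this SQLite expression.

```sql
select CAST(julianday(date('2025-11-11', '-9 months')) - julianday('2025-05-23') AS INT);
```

Adding -9 months to 2025-11-11 gives 2025-02-11.
17 days remain in February 2025 after the 11th (28 − 11).
March 2025: 31 days.
April 2025: 30 days.
Then 23 days into May 2025.
Total: 17 + 31 + 30 + 23 = 101.
The subtraction is earlier − later, so the result is −101 → -101.

-101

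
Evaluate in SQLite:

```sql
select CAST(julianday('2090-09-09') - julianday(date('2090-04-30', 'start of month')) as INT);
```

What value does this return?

`start of month` rewinds 2090-04-30 to 2090-04-01.
29 days remain in April 2090 after the 1st (30 − 1).
May 2090: 31 days.
June 2090: 30 days.
July 2090: 31 days.
August 2090: 31 days.
Then 9 days into September 2090.
Total: 29 + 31 + 30 + 31 + 31 + 9 = 161.

161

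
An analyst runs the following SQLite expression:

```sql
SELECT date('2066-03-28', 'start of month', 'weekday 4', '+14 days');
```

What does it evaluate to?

`start of month` rewinds 2066-03-28 to 2066-03-01.
`weekday 4` advances to the next Thursday; 2066-03-01 is a Monday, so it moves forward to 2066-03-04.
Advancing 14 more days within March lands on 2066-03-18.

2066-03-18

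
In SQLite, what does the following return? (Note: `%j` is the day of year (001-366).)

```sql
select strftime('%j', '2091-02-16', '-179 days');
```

First apply '-179 days': 2091-02-16 → 2090-08-21.
Day-of-year for 2090-08-21: days since 2090-01-01 inclusive = 233, zero-padded to 233.

233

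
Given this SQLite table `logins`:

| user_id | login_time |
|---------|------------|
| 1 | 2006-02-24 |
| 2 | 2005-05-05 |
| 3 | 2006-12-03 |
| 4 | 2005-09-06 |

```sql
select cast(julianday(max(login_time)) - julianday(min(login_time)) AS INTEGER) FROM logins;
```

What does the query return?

MIN = 2005-05-05, MAX = 2006-12-03.
26 days remain in May 2005 after the 5th (31 − 5).
Full months from June 2005 through November 2006 contribute their day counts.
Then 3 days into December 2006.
Total: 26 + 30 + 31 + 31 + 30 + 31 + 30 + 31 + 31 + 28 + 31 + 30 + 31 + 30 + 31 + 31 + 30 + 31 + 30 + 3 = 577.

577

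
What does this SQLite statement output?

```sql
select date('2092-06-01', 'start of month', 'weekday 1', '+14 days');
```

`start of month` rewinds 2092-06-01 to 2092-06-01.
`weekday 1` advances to the next Monday; 2092-06-01 is a Sunday, so it moves forward to 2092-06-02.
Advancing 14 more days within June lands on 2092-06-16.

2092-06-16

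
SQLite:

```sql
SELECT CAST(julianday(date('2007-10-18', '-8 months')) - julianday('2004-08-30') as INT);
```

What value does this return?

902

Adding -8 months to 2007-10-18 gives 2007-02-18.
1 day remains in August 2004 after the 30th (31 − 30).
Full months from September 2004 through January 2007 contribute their day counts.
Then 18 days into February 2007.
Total: 1 + 30 + 31 + 30 + 31 + 31 + 28 + 31 + 30 + 31 + 30 + 31 + 31 + 30 + 31 + 30 + 31 + 31 + 28 + 31 + 30 + 31 + 30 + 31 + 31 + 30 + 31 + 30 + 31 + 31 + 18 = 902.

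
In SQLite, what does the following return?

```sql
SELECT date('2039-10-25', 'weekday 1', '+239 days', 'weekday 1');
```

`weekday 1` advances to the next Monday; 2039-10-25 is a Tuesday, so it moves forward to 2039-10-31.
Applying '+239 days' to 2039-10-31: counting 239 days forward gives 2040-06-26.
`weekday 1` advances to the next Monday; 2040-06-26 is a Tuesday, so it moves forward to 2040-07-02.

2040-07-02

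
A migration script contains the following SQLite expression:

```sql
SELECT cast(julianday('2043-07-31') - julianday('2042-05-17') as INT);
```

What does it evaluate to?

14 days remain in May 2042 after the 17th (31 − 17).
Full months from June 2042 through June 2043 contribute their day counts.
Then 31 days into July 2043.
Total: 14 + 30 + 31 + 31 + 30 + 31 + 30 + 31 + 31 + 28 + 31 + 30 + 31 + 30 + 31 = 440.

440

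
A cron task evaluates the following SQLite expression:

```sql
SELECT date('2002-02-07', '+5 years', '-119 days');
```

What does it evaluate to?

Adding +5 years to 2002-02-07 gives 2007-02-07.
Applying '-119 days' to 2007-02-07: counting 119 days back gives 2006-10-11.

2006-10-11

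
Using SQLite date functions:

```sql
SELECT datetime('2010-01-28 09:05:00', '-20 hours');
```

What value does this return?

-20 hours from 2010-01-28 09:05:00 is 2010-01-27 13:05:00 (crosses midnight).

2010-01-27 13:05:00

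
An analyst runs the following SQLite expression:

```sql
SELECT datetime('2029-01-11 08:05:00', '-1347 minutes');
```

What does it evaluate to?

1347 minutes = 22h 27m; -1347 minutes from 2029-01-11 08:05:00 is 2029-01-10 09:38:00 (crosses midnight).

2029-01-10 09:38:00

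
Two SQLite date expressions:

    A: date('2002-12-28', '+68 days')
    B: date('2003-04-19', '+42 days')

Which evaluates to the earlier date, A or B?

A

A = 2003-03-06.
B = 2003-05-31.
A is earlier.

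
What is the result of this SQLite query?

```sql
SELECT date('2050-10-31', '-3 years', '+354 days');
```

2048-10-19

Adding -3 years to 2050-10-31 gives 2047-10-31.
Applying '+354 days' to 2047-10-31: counting 354 days forward gives 2048-10-19.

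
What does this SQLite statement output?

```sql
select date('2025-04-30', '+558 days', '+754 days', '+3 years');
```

Applying '+558 days' to 2025-04-30: counting 558 days forward gives 2026-11-09.
Applying '+754 days' to 2026-11-09: counting 754 days forward gives 2028-12-02.
Adding +3 years to 2028-12-02 gives 2031-12-02.

2031-12-02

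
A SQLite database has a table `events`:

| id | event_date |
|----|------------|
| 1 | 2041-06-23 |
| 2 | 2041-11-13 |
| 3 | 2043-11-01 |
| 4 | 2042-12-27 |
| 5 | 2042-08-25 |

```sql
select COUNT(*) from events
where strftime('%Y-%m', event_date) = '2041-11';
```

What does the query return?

1

Rows with year-month 2041-11: 2041-11-13 → 1.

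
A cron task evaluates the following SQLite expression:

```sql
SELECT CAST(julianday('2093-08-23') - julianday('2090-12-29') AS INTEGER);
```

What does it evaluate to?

2 days remain in December 2090 after the 29th (31 − 29).
Full months from January 2091 through July 2093 contribute their day counts.
Then 23 days into August 2093.
Total: 2 + 31 + 28 + 31 + 30 + 31 + 30 + 31 + 31 + 30 + 31 + 30 + 31 + 31 + 29 + 31 + 30 + 31 + 30 + 31 + 31 + 30 + 31 + 30 + 31 + 31 + 28 + 31 + 30 + 31 + 30 + 31 + 23 = 968.

968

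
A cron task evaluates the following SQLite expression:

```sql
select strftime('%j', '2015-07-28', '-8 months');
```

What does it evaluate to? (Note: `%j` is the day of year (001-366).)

First apply '-8 months': 2015-07-28 → 2014-11-28.
Day-of-year for 2014-11-28: days since 2014-01-01 inclusive = 332, zero-padded to 332.

332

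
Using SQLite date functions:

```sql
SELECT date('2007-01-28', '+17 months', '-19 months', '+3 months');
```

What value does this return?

2007-02-28

Adding +17 months to 2007-01-28 gives 2008-06-28.
Adding -19 months to 2008-06-28 gives 2006-11-28.
Adding +3 months to 2006-11-28 gives 2007-02-28.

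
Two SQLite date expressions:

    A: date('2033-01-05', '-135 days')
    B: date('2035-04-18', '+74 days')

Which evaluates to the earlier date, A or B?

A

A = 2032-08-23.
B = 2035-07-01.
A is earlier.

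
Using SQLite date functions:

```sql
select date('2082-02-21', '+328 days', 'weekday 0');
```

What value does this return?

Applying '+328 days' to 2082-02-21: counting 328 days forward gives 2083-01-15.
`weekday 0` advances to the next Sunday; 2083-01-15 is a Friday, so it moves forward to 2083-01-17.

2083-01-17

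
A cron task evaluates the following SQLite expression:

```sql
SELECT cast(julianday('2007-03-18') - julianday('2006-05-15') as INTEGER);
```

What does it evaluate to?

307

16 days remain in May 2006 after the 15th (31 − 15).
Full months from June 2006 through February 2007 contribute their day counts.
Then 18 days into March 2007.
Total: 16 + 30 + 31 + 31 + 30 + 31 + 30 + 31 + 31 + 28 + 18 = 307.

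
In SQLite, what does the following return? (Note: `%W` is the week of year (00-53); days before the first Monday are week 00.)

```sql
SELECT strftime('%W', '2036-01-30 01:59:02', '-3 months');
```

44

First apply '-3 months': 2036-01-30 01:59:02 → 2035-10-30 01:59:02.
2035-10-30 is a Tuesday. SQLite's %W counts Mondays since the year started; the result is 44.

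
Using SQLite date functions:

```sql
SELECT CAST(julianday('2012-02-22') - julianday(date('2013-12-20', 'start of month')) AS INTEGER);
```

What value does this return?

`start of month` rewinds 2013-12-20 to 2013-12-01.
7 days remain in February 2012 after the 22nd (29 − 22).
Full months from March 2012 through November 2013 contribute their day counts.
Then 1 day into December 2013.
Total: 7 + 31 + 30 + 31 + 30 + 31 + 31 + 30 + 31 + 30 + 31 + 31 + 28 + 31 + 30 + 31 + 30 + 31 + 31 + 30 + 31 + 30 + 1 = 648.
The subtraction is earlier − later, so the result is −648 → -648.

-648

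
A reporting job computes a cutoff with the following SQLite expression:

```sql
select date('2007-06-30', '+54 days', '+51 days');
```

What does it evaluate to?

2007-10-13

Applying '+54 days' to 2007-06-30: counting 54 days forward gives 2007-08-23.
Applying '+51 days' to 2007-08-23: counting 51 days forward gives 2007-10-13.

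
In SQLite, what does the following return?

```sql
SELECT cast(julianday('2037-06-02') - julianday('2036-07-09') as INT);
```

328

22 days remain in July 2036 after the 9th (31 − 9).
Full months from August 2036 through May 2037 contribute their day counts.
Then 2 days into June 2037.
Total: 22 + 31 + 30 + 31 + 30 + 31 + 31 + 28 + 31 + 30 + 31 + 2 = 328.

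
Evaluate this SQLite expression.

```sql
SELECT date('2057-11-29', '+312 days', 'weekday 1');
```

2058-10-07

Applying '+312 days' to 2057-11-29: counting 312 days forward gives 2058-10-07.
`weekday 1` advances to the next Monday; 2058-10-07 is already a Monday, so it stays at 2058-10-07.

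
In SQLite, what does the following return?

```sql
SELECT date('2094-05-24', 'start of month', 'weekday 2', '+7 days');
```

`start of month` rewinds 2094-05-24 to 2094-05-01.
`weekday 2` advances to the next Tuesday; 2094-05-01 is a Saturday, so it moves forward to 2094-05-04.
Advancing 7 more days within May lands on 2094-05-11.

2094-05-11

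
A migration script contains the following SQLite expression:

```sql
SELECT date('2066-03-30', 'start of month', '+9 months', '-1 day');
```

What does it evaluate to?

2066-11-30

`start of month` rewinds 2066-03-30 to 2066-03-01.
Adding +9 months to 2066-03-01 gives 2066-12-01.
Going back 1 day from 2066-12-01 reaches 2066-11-30 (last day of November, 30 days).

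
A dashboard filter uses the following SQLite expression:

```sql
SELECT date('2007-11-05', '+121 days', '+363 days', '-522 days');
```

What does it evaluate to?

Applying '+121 days' to 2007-11-05: counting 121 days forward gives 2008-03-05.
Applying '+363 days' to 2008-03-05: counting 363 days forward gives 2009-03-03.
Applying '-522 days' to 2009-03-03: counting 522 days back gives 2007-09-28.

2007-09-28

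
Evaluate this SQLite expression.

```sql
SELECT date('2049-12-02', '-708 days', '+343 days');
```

2048-12-02

Applying '-708 days' to 2049-12-02: counting 708 days back gives 2047-12-25.
Applying '+343 days' to 2047-12-25: counting 343 days forward gives 2048-12-02.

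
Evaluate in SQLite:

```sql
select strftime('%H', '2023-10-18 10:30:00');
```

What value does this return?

`%H` extracts the 2-digit hour (00-23): 10.

10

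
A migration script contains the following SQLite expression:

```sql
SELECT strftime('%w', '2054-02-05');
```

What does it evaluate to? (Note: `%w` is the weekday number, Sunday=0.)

4

2054-02-05 is a Thursday; with Sunday=0 that is 4.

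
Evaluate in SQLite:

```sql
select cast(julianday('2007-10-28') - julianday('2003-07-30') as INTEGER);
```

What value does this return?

1 day remains in July 2003 after the 30th (31 − 30).
Full months from August 2003 through September 2007 contribute their day counts.
Then 28 days into October 2007.
Total: 1 + 31 + 30 + 31 + 30 + 31 + 31 + 29 + 31 + 30 + 31 + 30 + 31 + 31 + 30 + 31 + 30 + 31 + 31 + 28 + 31 + 30 + 31 + 30 + 31 + 31 + 30 + 31 + 30 + 31 + 31 + 28 + 31 + 30 + 31 + 30 + 31 + 31 + 30 + 31 + 30 + 31 + 31 + 28 + 31 + 30 + 31 + 30 + 31 + 31 + 30 + 28 = 1551.

1551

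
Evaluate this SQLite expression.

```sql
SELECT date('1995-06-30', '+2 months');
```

Adding +2 months to 1995-06-30 gives 1995-08-30.

1995-08-30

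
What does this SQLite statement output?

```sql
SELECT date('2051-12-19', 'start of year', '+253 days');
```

2051-09-11

`start of year` rewinds 2051-12-19 to 2051-01-01.
Applying '+253 days' to 2051-01-01: counting 253 days forward gives 2051-09-11.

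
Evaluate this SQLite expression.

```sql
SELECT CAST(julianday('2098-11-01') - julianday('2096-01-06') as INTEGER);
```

25 days remain in January 2096 after the 6th (31 − 6).
Full months from February 2096 through October 2098 contribute their day counts.
Then 1 day into November 2098.
Total: 25 + 29 + 31 + 30 + 31 + 30 + 31 + 31 + 30 + 31 + 30 + 31 + 31 + 28 + 31 + 30 + 31 + 30 + 31 + 31 + 30 + 31 + 30 + 31 + 31 + 28 + 31 + 30 + 31 + 30 + 31 + 31 + 30 + 31 + 1 = 1030.

1030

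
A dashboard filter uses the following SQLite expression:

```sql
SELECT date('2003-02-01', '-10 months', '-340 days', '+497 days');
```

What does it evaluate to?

Adding -10 months to 2003-02-01 gives 2002-04-01.
Applying '-340 days' to 2002-04-01: counting 340 days back gives 2001-04-26.
Applying '+497 days' to 2001-04-26: counting 497 days forward gives 2002-09-05.

2002-09-05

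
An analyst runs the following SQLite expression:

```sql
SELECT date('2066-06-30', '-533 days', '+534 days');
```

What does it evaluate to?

Applying '-533 days' to 2066-06-30: counting 533 days back gives 2065-01-13.
Applying '+534 days' to 2065-01-13: counting 534 days forward gives 2066-07-01.

2066-07-01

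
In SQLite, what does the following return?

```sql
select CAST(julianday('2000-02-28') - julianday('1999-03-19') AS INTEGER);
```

346

12 days remain in March 1999 after the 19th (31 − 19).
Full months from April 1999 through January 2000 contribute their day counts.
Then 28 days into February 2000.
Total: 12 + 30 + 31 + 30 + 31 + 31 + 30 + 31 + 30 + 31 + 31 + 28 = 346.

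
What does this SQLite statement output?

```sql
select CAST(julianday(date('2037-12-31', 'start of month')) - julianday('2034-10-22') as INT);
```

`start of month` rewinds 2037-12-31 to 2037-12-01.
9 days remain in October 2034 after the 22nd (31 − 22).
Full months from November 2034 through November 2037 contribute their day counts.
Then 1 day into December 2037.
Total: 9 + 30 + 31 + 31 + 28 + 31 + 30 + 31 + 30 + 31 + 31 + 30 + 31 + 30 + 31 + 31 + 29 + 31 + 30 + 31 + 30 + 31 + 31 + 30 + 31 + 30 + 31 + 31 + 28 + 31 + 30 + 31 + 30 + 31 + 31 + 30 + 31 + 30 + 1 = 1136.

1136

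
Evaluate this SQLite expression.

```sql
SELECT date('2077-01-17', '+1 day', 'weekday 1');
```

2077-01-18

Advancing 1 more day within January lands on 2077-01-18.
`weekday 1` advances to the next Monday; 2077-01-18 is already a Monday, so it stays at 2077-01-18.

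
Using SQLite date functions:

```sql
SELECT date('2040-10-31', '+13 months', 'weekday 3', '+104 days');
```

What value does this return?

2042-03-18

Adding +13 months to 2040-10-31 targets 2041-11-31. November 2041 has only 30 days, so SQLite normalizes the 1-day overflow forward to 2041-12-01.
`weekday 3` advances to the next Wednesday; 2041-12-01 is a Sunday, so it moves forward to 2041-12-04.
Applying '+104 days' to 2041-12-04: counting 104 days forward gives 2042-03-18.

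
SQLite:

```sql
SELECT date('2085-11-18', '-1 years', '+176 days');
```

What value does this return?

2085-05-13

Adding -1 year to 2085-11-18 gives 2084-11-18.
Applying '+176 days' to 2084-11-18: counting 176 days forward gives 2085-05-13.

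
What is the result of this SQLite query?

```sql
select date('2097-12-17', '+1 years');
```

Adding +1 year to 2097-12-17 gives 2098-12-17.

2098-12-17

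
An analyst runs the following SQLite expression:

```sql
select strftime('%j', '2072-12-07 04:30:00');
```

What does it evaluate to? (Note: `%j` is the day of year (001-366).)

Day-of-year for 2072-12-07: days since 2072-01-01 inclusive = 342, zero-padded to 342.

342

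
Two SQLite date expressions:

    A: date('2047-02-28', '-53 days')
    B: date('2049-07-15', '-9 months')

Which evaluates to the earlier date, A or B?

A

A = 2047-01-06.
B = 2048-10-15.
A is earlier.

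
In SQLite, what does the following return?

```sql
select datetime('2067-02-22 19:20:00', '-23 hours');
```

2067-02-21 20:20:00

-23 hours from 2067-02-22 19:20:00 is 2067-02-21 20:20:00 (crosses midnight).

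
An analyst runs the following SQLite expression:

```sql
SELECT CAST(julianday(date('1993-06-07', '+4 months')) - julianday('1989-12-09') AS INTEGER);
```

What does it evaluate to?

Adding +4 months to 1993-06-07 gives 1993-10-07.
22 days remain in December 1989 after the 9th (31 − 9).
Full months from January 1990 through September 1993 contribute their day counts.
Then 7 days into October 1993.
Total: 22 + 31 + 28 + 31 + 30 + 31 + 30 + 31 + 31 + 30 + 31 + 30 + 31 + 31 + 28 + 31 + 30 + 31 + 30 + 31 + 31 + 30 + 31 + 30 + 31 + 31 + 29 + 31 + 30 + 31 + 30 + 31 + 31 + 30 + 31 + 30 + 31 + 31 + 28 + 31 + 30 + 31 + 30 + 31 + 31 + 30 + 7 = 1398.

1398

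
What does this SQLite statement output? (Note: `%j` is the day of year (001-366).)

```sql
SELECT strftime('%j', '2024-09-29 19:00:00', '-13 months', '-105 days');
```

136

First apply '-13 months', '-105 days': 2024-09-29 19:00:00 → 2023-05-16 19:00:00.
Day-of-year for 2023-05-16: days since 2023-01-01 inclusive = 136, zero-padded to 136.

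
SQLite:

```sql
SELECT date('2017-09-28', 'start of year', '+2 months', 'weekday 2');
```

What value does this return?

2017-03-07

`start of year` rewinds 2017-09-28 to 2017-01-01.
Adding +2 months to 2017-01-01 gives 2017-03-01.
`weekday 2` advances to the next Tuesday; 2017-03-01 is a Wednesday, so it moves forward to 2017-03-07.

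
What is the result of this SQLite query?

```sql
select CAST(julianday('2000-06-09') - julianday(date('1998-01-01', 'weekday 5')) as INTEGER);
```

889

`weekday 5` advances to the next Friday; 1998-01-01 is a Thursday, so it moves forward to 1998-01-02.
29 days remain in January 1998 after the 2nd (31 − 2).
Full months from February 1998 through May 2000 contribute their day counts.
Then 9 days into June 2000.
Total: 29 + 28 + 31 + 30 + 31 + 30 + 31 + 31 + 30 + 31 + 30 + 31 + 31 + 28 + 31 + 30 + 31 + 30 + 31 + 31 + 30 + 31 + 30 + 31 + 31 + 29 + 31 + 30 + 31 + 9 = 889.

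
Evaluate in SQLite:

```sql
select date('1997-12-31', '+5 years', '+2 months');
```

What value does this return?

2003-03-03

Adding +5 years to 1997-12-31 gives 2002-12-31.
Adding +2 months to 2002-12-31 targets 2003-02-31. February 2003 has only 28 days, so SQLite normalizes the 3-day overflow forward to 2003-03-03.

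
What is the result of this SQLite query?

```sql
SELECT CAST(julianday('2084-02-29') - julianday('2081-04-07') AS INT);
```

23 days remain in April 2081 after the 7th (30 − 7).
Full months from May 2081 through January 2084 contribute their day counts.
Then 29 days into February 2084.
Total: 23 + 31 + 30 + 31 + 31 + 30 + 31 + 30 + 31 + 31 + 28 + 31 + 30 + 31 + 30 + 31 + 31 + 30 + 31 + 30 + 31 + 31 + 28 + 31 + 30 + 31 + 30 + 31 + 31 + 30 + 31 + 30 + 31 + 31 + 29 = 1058.

1058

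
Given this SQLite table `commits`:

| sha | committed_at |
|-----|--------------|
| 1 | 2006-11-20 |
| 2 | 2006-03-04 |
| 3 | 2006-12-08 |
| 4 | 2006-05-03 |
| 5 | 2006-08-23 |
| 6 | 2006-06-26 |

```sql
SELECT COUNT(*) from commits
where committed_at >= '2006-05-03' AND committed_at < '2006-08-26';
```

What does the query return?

Rows in [2006-05-03, 2006-08-26): 2006-05-03, 2006-08-23, 2006-06-26 → 3 rows.

3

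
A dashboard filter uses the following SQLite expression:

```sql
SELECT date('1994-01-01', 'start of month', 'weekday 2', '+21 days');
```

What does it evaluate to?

`start of month` rewinds 1994-01-01 to 1994-01-01.
`weekday 2` advances to the next Tuesday; 1994-01-01 is a Saturday, so it moves forward to 1994-01-04.
Advancing 21 more days within January lands on 1994-01-25.

1994-01-25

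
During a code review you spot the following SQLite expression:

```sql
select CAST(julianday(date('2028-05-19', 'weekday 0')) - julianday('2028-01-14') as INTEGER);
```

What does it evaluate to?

`weekday 0` advances to the next Sunday; 2028-05-19 is a Friday, so it moves forward to 2028-05-21.
17 days remain in January 2028 after the 14th (31 − 14).
February 2028: 29 days (leap year).
March 2028: 31 days.
April 2028: 30 days.
Then 21 days into May 2028.
Total: 17 + 29 + 31 + 30 + 21 = 128.

128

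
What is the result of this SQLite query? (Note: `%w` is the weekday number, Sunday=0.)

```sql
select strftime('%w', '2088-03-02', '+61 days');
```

First apply '+61 days': 2088-03-02 → 2088-05-02.
2088-05-02 is a Sunday; with Sunday=0 that is 0.

0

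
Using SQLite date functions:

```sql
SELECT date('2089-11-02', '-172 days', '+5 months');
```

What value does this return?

2089-10-14

Applying '-172 days' to 2089-11-02: counting 172 days back gives 2089-05-14.
Adding +5 months to 2089-05-14 gives 2089-10-14.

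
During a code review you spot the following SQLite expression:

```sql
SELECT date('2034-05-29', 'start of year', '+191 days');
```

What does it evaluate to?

2034-07-11

`start of year` rewinds 2034-05-29 to 2034-01-01.
Applying '+191 days' to 2034-01-01: counting 191 days forward gives 2034-07-11.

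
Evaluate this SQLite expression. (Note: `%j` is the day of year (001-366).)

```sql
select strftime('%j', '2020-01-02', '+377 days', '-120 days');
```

259

First apply '+377 days', '-120 days': 2020-01-02 → 2020-09-15.
Day-of-year for 2020-09-15: days since 2020-01-01 inclusive = 259, zero-padded to 259.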